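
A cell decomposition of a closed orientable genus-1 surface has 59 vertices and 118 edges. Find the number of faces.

For a closed orientable surface of genus 1, χ = 2 − 2·1 = 0.
F = 0 − V + E = 0 − 59 + 118 = 59.

59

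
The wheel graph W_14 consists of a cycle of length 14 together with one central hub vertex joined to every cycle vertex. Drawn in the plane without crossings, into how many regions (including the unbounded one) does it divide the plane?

W_14 has V = 14 + 1 = 15 vertices and E = 2·14 = 28 edges.
By Euler's formula F = 2 − V + E = 2 − 15 + 28 = 15.

15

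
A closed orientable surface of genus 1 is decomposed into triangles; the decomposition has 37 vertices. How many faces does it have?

χ = 2 − 2·1 = 0, and every face is a triangle so 3F = 2E.
V − E + F = 0 with E = 3F/2 gives 37 − (3/2 − 1)·F = 0, so F = 74 and E = 111.

74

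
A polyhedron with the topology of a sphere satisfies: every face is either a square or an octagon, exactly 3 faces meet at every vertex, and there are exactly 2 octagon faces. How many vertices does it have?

16

Let x be the number of squares; then F = 2 + x.
Edge–face incidences: 2E = 8·2 + 4·x = 16 + 4x.
Every vertex has degree 3, so 3V = 2E.
Euler: V − E + F = 2 ⇒ (2E)/3 − E + (2 + x) = 2.
Multiply by 6: 2·(2E) − 3·(2E) + 6·(2 + x) = 12, i.e. 12 + 6x − (16 + 4x) = 12.
Collecting terms: 2x − 4 = 12, so 2x = 16, so x = 8.
Then 2E = 16 + 4·8 = 48, so E = 24, V = 2E/3 = 16, F = 2 + 8 = 10.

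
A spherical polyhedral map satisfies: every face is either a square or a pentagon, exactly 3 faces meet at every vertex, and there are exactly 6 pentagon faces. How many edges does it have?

21

Let x be the number of squares; then F = 6 + x.
Edge–face incidences: 2E = 5·6 + 4·x = 30 + 4x.
Every vertex has degree 3, so 3V = 2E.
Euler: V − E + F = 2 ⇒ (2E)/3 − E + (6 + x) = 2.
Multiply by 6: 2·(2E) − 3·(2E) + 6·(6 + x) = 12, i.e. 36 + 6x − (30 + 4x) = 12.
Collecting terms: 2x + 6 = 12, so 2x = 6, so x = 3.
Then 2E = 30 + 4·3 = 42, so E = 21, V = 2E/3 = 14, F = 6 + 3 = 9.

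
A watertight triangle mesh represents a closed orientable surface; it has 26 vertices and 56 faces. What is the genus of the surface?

Every face is a triangle, so 2E = 3·56 = 168, giving E = 84.
χ = V − E + F = 26 − 84 + 56 = -2.
For a closed orientable surface χ = 2 − 2g, so g = (2 − (-2))/2 = 2.

2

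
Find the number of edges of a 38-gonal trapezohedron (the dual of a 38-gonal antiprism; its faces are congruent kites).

The n-trapezohedron (dual of the n-antiprism) has V = 2·38 + 2 = 78, E = 4·38 = 152, F = 2·38 = 76.

152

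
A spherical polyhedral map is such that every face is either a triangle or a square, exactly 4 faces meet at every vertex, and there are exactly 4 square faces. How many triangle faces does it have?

8

Let x be the number of triangles; then F = 4 + x.
Edge–face incidences: 2E = 4·4 + 3·x = 16 + 3x.
Every vertex has degree 4, so 4V = 2E.
Euler: V − E + F = 2 ⇒ (2E)/4 − E + (4 + x) = 2.
Multiply by 8: 2·(2E) − 4·(2E) + 8·(4 + x) = 16, i.e. 32 + 8x − 2·(16 + 3x) = 16.
Collecting terms: 2x = 16, so x = 8.
Then 2E = 16 + 3·8 = 40, so E = 20, V = 2E/4 = 10, F = 4 + 8 = 12.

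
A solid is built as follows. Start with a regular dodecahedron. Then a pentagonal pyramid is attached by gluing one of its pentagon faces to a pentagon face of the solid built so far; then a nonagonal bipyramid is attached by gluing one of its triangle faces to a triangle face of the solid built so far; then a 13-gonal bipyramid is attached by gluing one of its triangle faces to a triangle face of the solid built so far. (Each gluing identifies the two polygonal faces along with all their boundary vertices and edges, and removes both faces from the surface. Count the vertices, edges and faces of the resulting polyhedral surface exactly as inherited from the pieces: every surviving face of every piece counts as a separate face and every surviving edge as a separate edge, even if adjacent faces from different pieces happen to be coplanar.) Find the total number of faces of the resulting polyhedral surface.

A regular dodecahedron: V=20, E=30, F=12.
Attach a pentagonal pyramid (V=6, E=10, F=6) along a 5-gon: merge 5 vertices and 5 edges, delete both glued faces → V=21, E=35, F=16.
Attach a nonagonal bipyramid (V=11, E=27, F=18) along a 3-gon: merge 3 vertices and 3 edges, delete both glued faces → V=29, E=59, F=32.
Attach a 13-gonal bipyramid (V=15, E=39, F=26) along a 3-gon: merge 3 vertices and 3 edges, delete both glued faces → V=41, E=95, F=56.
Check: V − E + F = 41 − 95 + 56 = 2.

56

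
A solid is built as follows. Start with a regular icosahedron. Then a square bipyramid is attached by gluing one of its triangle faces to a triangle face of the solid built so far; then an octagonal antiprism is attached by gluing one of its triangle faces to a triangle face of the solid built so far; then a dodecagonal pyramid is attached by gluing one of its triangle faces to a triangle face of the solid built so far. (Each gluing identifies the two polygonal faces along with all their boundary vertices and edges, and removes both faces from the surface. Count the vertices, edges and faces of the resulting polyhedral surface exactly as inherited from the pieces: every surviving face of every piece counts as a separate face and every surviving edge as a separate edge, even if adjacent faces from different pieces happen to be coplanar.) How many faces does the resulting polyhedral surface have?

A regular icosahedron: V=12, E=30, F=20.
Attach a square bipyramid (V=6, E=12, F=8) along a 3-gon: merge 3 vertices and 3 edges, delete both glued faces → V=15, E=39, F=26.
Attach an octagonal antiprism (V=16, E=32, F=18) along a 3-gon: merge 3 vertices and 3 edges, delete both glued faces → V=28, E=68, F=42.
Attach a dodecagonal pyramid (V=13, E=24, F=13) along a 3-gon: merge 3 vertices and 3 edges, delete both glued faces → V=38, E=89, F=53.
Check: V − E + F = 38 − 89 + 53 = 2.

53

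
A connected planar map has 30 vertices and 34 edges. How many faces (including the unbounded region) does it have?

Euler's formula for a connected plane graph: V − E + F = 2, so F = 2 − 30 + 34 = 6.

6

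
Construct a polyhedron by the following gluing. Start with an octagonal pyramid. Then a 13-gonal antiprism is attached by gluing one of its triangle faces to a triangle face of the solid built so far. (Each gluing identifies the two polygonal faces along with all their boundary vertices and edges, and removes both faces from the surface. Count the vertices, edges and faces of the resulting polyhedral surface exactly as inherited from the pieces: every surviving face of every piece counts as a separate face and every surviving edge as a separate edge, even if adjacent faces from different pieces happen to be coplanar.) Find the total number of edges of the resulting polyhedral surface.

An octagonal pyramid: V=9, E=16, F=9.
Attach a 13-gonal antiprism (V=26, E=52, F=28) along a 3-gon: merge 3 vertices and 3 edges, delete both glued faces → V=32, E=65, F=35.
Check: V − E + F = 32 − 65 + 35 = 2.

65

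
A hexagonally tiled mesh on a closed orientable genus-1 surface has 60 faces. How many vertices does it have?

χ = 2 − 2·1 = 0, and every face is a hexagon so 6F = 2E.
E = 6·60/2 = 180. Then V = 0 + E − F = 0 + 180 − 60 = 120.

120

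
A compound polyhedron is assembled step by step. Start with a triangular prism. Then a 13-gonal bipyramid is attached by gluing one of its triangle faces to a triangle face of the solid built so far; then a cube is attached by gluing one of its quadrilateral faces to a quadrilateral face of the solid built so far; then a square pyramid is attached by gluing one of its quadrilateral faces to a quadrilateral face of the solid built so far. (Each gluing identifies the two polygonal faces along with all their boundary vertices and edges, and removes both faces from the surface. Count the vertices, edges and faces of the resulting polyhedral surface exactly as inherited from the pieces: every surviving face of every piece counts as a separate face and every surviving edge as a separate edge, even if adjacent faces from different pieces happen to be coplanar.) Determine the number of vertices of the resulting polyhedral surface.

23

A triangular prism: V=6, E=9, F=5.
Attach a 13-gonal bipyramid (V=15, E=39, F=26) along a 3-gon: merge 3 vertices and 3 edges, delete both glued faces → V=18, E=45, F=29.
Attach a cube (V=8, E=12, F=6) along a 4-gon: merge 4 vertices and 4 edges, delete both glued faces → V=22, E=53, F=33.
Attach a square pyramid (V=5, E=8, F=5) along a 4-gon: merge 4 vertices and 4 edges, delete both glued faces → V=23, E=57, F=36.
Check: V − E + F = 23 − 57 + 36 = 2.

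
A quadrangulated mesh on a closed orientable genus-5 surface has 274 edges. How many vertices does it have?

129

χ = 2 − 2·5 = -8, and every face is a square so 4F = 2E.
F = 2E/4 = 137. Then V = -8 + E − F = -8 + 274 − 137 = 129.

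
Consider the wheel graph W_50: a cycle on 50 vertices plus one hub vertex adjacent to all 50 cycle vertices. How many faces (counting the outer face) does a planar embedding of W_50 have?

W_50 has V = 50 + 1 = 51 vertices and E = 2·50 = 100 edges.
By Euler's formula F = 2 − V + E = 2 − 51 + 100 = 51.

51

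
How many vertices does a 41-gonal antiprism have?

82

An antiprism on an n-gon has two n-gon caps and 2n triangles: V = 2·41 = 82, E = 4·41 = 164, F = 2·41 + 2 = 84.
Check: V − E + F = 82 − 164 + 84 = 2.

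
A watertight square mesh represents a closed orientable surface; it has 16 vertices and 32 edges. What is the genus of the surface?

1

Every face is a square and each edge borders two faces, so 4F = 2·32, giving F = 16.
χ = V − E + F = 16 − 32 + 16 = 0.
For a closed orientable surface χ = 2 − 2g, so g = (2 − (0))/2 = 1.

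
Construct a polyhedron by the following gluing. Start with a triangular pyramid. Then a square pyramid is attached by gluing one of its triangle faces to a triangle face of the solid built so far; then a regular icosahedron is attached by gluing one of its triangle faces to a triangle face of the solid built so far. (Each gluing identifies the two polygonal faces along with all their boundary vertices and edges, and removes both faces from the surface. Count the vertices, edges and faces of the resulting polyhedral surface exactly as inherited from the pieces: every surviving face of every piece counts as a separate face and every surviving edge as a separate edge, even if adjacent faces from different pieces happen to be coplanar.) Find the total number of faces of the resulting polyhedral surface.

A triangular pyramid: V=4, E=6, F=4.
Attach a square pyramid (V=5, E=8, F=5) along a 3-gon: merge 3 vertices and 3 edges, delete both glued faces → V=6, E=11, F=7.
Attach a regular icosahedron (V=12, E=30, F=20) along a 3-gon: merge 3 vertices and 3 edges, delete both glued faces → V=15, E=38, F=25.
Check: V − E + F = 15 − 38 + 25 = 2.

25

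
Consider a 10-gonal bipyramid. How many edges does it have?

A bipyramid over an n-gon has 2n triangular faces and n + 2 vertices: V = 10 + 2 = 12, E = 3·10 = 30, F = 2·10 = 20.
Check: V − E + F = 12 − 30 + 20 = 2.

30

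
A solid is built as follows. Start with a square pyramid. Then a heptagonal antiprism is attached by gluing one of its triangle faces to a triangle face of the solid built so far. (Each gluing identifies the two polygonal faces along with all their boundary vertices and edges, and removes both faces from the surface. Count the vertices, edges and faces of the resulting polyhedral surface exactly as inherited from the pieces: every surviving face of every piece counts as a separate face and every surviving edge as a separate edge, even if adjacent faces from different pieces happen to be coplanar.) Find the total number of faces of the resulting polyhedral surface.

19

A square pyramid: V=5, E=8, F=5.
Attach a heptagonal antiprism (V=14, E=28, F=16) along a 3-gon: merge 3 vertices and 3 edges, delete both glued faces → V=16, E=33, F=19.
Check: V − E + F = 16 − 33 + 19 = 2.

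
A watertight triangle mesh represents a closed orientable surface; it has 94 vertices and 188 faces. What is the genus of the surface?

Every face is a triangle, so 2E = 3·188 = 564, giving E = 282.
χ = V − E + F = 94 − 282 + 188 = 0.
For a closed orientable surface χ = 2 − 2g, so g = (2 − (0))/2 = 1.

1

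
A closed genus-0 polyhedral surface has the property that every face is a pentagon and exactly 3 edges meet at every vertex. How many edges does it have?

30

Each face has 5 edges and each edge borders two faces, so 2E = 5F.
Each vertex has degree 3, so 3V = 2E and hence V = 5F/3.
Euler: V − E + F = 2 ⇒ (5F/3) − (5F/2) + F = 2.
Multiply by 6: (10 − 15 + 6)F = 12, i.e. 1F = 12.
So F = 12, E = 5·12/2 = 30, V = 5·12/3 = 20.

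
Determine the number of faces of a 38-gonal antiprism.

An antiprism on an n-gon has two n-gon caps and 2n triangles: V = 2·38 = 76, E = 4·38 = 152, F = 2·38 + 2 = 78.

78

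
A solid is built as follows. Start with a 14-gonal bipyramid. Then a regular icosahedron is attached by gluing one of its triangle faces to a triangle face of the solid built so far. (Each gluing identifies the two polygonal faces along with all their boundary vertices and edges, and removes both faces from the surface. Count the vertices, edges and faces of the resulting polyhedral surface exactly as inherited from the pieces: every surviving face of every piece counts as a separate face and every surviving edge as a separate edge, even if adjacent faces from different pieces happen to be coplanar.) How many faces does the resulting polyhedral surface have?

46

A 14-gonal bipyramid: V=16, E=42, F=28.
Attach a regular icosahedron (V=12, E=30, F=20) along a 3-gon: merge 3 vertices and 3 edges, delete both glued faces → V=25, E=69, F=46.
Check: V − E + F = 25 − 69 + 46 = 2.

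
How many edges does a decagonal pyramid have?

20

A pyramid on an n-gon base has one n-gon and n triangles: V = 10 + 1 = 11, E = 2·10 = 20, F = 10 + 1 = 11.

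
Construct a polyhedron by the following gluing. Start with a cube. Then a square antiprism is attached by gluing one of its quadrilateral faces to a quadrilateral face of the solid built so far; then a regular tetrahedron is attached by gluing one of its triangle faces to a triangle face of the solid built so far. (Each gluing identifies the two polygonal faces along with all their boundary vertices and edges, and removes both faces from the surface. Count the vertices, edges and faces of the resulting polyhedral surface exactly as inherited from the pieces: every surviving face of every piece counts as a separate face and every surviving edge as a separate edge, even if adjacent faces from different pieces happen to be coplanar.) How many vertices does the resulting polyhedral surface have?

13

A cube: V=8, E=12, F=6.
Attach a square antiprism (V=8, E=16, F=10) along a 4-gon: merge 4 vertices and 4 edges, delete both glued faces → V=12, E=24, F=14.
Attach a regular tetrahedron (V=4, E=6, F=4) along a 3-gon: merge 3 vertices and 3 edges, delete both glued faces → V=13, E=27, F=16.
Check: V − E + F = 13 − 27 + 16 = 2.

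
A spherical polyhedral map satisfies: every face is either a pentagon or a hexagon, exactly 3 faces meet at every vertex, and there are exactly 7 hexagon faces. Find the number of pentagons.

12

Let x be the number of pentagons; then F = 7 + x.
Edge–face incidences: 2E = 6·7 + 5·x = 42 + 5x.
Every vertex has degree 3, so 3V = 2E.
Euler: V − E + F = 2 ⇒ (2E)/3 − E + (7 + x) = 2.
Multiply by 6: 2·(2E) − 3·(2E) + 6·(7 + x) = 12, i.e. 42 + 6x − (42 + 5x) = 12.
Collecting terms: x = 12.
Then 2E = 42 + 5·12 = 102, so E = 51, V = 2E/3 = 34, F = 7 + 12 = 19.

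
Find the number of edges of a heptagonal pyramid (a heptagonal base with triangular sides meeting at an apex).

A pyramid on an n-gon base has one n-gon and n triangles: V = 7 + 1 = 8, E = 2·7 = 14, F = 7 + 1 = 8.

14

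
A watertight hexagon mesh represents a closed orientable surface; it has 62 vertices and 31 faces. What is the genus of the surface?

1

Every face is a hexagon, so 2E = 6·31 = 186, giving E = 93.
χ = V − E + F = 62 − 93 + 31 = 0.
For a closed orientable surface χ = 2 − 2g, so g = (2 − (0))/2 = 1.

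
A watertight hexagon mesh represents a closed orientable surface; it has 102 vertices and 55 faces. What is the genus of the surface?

Every face is a hexagon, so 2E = 6·55 = 330, giving E = 165.
χ = V − E + F = 102 − 165 + 55 = -8.
For a closed orientable surface χ = 2 − 2g, so g = (2 − (-8))/2 = 5.

5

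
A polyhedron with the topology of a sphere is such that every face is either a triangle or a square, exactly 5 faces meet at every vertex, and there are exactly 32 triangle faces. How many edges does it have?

60

Let x be the number of squares; then F = 32 + x.
Edge–face incidences: 2E = 3·32 + 4·x = 96 + 4x.
Every vertex has degree 5, so 5V = 2E.
Euler: V − E + F = 2 ⇒ (2E)/5 − E + (32 + x) = 2.
Multiply by 10: 2·(2E) − 5·(2E) + 10·(32 + x) = 20, i.e. 320 + 10x − 3·(96 + 4x) = 20.
Collecting terms: −2x + 32 = 20, so −2x = −12, so x = 6.
Then 2E = 96 + 4·6 = 120, so E = 60, V = 2E/5 = 24, F = 32 + 6 = 38.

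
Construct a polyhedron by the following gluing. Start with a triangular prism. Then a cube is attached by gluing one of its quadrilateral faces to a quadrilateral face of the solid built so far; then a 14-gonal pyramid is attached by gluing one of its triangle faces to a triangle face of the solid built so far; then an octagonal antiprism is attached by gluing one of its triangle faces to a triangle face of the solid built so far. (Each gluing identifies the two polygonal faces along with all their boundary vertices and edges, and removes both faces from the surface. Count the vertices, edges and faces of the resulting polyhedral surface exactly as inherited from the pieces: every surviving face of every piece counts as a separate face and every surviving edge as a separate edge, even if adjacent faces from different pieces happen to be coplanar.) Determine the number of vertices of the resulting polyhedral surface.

35

A triangular prism: V=6, E=9, F=5.
Attach a cube (V=8, E=12, F=6) along a 4-gon: merge 4 vertices and 4 edges, delete both glued faces → V=10, E=17, F=9.
Attach a 14-gonal pyramid (V=15, E=28, F=15) along a 3-gon: merge 3 vertices and 3 edges, delete both glued faces → V=22, E=42, F=22.
Attach an octagonal antiprism (V=16, E=32, F=18) along a 3-gon: merge 3 vertices and 3 edges, delete both glued faces → V=35, E=71, F=38.
Check: V − E + F = 35 − 71 + 38 = 2.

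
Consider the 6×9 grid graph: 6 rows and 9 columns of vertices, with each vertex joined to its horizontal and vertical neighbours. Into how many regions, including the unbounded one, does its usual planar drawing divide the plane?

41

The grid has V = 6·9 = 54 vertices and E = 6·8 + 9·5 = 93 edges.
F = 2 − V + E = 2 − 54 + 93 = 41.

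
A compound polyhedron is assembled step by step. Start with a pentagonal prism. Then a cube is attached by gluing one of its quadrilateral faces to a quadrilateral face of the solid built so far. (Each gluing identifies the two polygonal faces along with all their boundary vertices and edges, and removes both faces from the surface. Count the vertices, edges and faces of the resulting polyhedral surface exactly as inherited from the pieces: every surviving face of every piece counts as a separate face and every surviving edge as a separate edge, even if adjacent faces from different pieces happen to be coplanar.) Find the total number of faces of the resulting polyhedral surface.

11

A pentagonal prism: V=10, E=15, F=7.
Attach a cube (V=8, E=12, F=6) along a 4-gon: merge 4 vertices and 4 edges, delete both glued faces → V=14, E=23, F=11.
Check: V − E + F = 14 − 23 + 11 = 2.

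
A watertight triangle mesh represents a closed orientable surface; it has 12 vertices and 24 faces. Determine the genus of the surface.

Every face is a triangle, so 2E = 3·24 = 72, giving E = 36.
χ = V − E + F = 12 − 36 + 24 = 0.
For a closed orientable surface χ = 2 − 2g, so g = (2 − (0))/2 = 1.

1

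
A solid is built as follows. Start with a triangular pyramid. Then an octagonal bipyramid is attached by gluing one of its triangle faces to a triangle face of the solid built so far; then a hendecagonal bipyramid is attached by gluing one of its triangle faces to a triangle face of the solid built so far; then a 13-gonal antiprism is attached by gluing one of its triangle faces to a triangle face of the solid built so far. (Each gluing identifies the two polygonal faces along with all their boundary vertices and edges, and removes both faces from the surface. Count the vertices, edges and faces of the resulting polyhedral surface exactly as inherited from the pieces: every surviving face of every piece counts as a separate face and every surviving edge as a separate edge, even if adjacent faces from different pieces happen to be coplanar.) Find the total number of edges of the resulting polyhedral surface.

A triangular pyramid: V=4, E=6, F=4.
Attach an octagonal bipyramid (V=10, E=24, F=16) along a 3-gon: merge 3 vertices and 3 edges, delete both glued faces → V=11, E=27, F=18.
Attach a hendecagonal bipyramid (V=13, E=33, F=22) along a 3-gon: merge 3 vertices and 3 edges, delete both glued faces → V=21, E=57, F=38.
Attach a 13-gonal antiprism (V=26, E=52, F=28) along a 3-gon: merge 3 vertices and 3 edges, delete both glued faces → V=44, E=106, F=64.
Check: V − E + F = 44 − 106 + 64 = 2.

106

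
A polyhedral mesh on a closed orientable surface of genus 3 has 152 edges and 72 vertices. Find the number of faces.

76

For a closed orientable surface of genus 3, χ = 2 − 2·3 = -4.
F = -4 − V + E = -4 − 72 + 152 = 76.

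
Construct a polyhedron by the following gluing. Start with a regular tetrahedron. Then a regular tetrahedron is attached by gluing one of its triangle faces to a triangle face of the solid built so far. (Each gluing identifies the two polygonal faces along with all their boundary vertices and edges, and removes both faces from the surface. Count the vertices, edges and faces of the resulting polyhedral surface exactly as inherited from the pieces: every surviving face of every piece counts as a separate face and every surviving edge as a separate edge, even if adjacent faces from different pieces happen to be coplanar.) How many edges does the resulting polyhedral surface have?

A regular tetrahedron: V=4, E=6, F=4.
Attach a regular tetrahedron (V=4, E=6, F=4) along a 3-gon: merge 3 vertices and 3 edges, delete both glued faces → V=5, E=9, F=6.
Check: V − E + F = 5 − 9 + 6 = 2.

9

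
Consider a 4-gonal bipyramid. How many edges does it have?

A bipyramid over an n-gon has 2n triangular faces and n + 2 vertices: V = 4 + 2 = 6, E = 3·4 = 12, F = 2·4 = 8.
Check: V − E + F = 6 − 12 + 8 = 2.

12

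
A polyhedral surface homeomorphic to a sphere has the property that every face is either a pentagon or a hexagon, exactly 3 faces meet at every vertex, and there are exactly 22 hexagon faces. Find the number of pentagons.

12

Let x be the number of pentagons; then F = 22 + x.
Edge–face incidences: 2E = 6·22 + 5·x = 132 + 5x.
Every vertex has degree 3, so 3V = 2E.
Euler: V − E + F = 2 ⇒ (2E)/3 − E + (22 + x) = 2.
Multiply by 6: 2·(2E) − 3·(2E) + 6·(22 + x) = 12, i.e. 132 + 6x − (132 + 5x) = 12.
Collecting terms: x = 12.
Then 2E = 132 + 5·12 = 192, so E = 96, V = 2E/3 = 64, F = 22 + 12 = 34.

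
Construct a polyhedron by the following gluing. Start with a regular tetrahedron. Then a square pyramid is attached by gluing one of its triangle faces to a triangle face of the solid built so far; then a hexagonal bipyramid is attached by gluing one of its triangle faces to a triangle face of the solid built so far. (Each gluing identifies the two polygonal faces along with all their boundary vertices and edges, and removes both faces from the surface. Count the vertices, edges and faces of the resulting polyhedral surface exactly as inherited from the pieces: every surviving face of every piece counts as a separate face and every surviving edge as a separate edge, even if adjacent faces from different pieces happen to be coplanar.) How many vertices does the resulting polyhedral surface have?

11

A regular tetrahedron: V=4, E=6, F=4.
Attach a square pyramid (V=5, E=8, F=5) along a 3-gon: merge 3 vertices and 3 edges, delete both glued faces → V=6, E=11, F=7.
Attach a hexagonal bipyramid (V=8, E=18, F=12) along a 3-gon: merge 3 vertices and 3 edges, delete both glued faces → V=11, E=26, F=17.
Check: V − E + F = 11 − 26 + 17 = 2.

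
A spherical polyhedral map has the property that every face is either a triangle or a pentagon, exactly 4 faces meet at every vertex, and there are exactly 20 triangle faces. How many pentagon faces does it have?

Let x be the number of pentagons; then F = 20 + x.
Edge–face incidences: 2E = 3·20 + 5·x = 60 + 5x.
Every vertex has degree 4, so 4V = 2E.
Euler: V − E + F = 2 ⇒ (2E)/4 − E + (20 + x) = 2.
Multiply by 8: 2·(2E) − 4·(2E) + 8·(20 + x) = 16, i.e. 160 + 8x − 2·(60 + 5x) = 16.
Collecting terms: −2x + 40 = 16, so −2x = −24, so x = 12.
Then 2E = 60 + 5·12 = 120, so E = 60, V = 2E/4 = 30, F = 20 + 12 = 32.

12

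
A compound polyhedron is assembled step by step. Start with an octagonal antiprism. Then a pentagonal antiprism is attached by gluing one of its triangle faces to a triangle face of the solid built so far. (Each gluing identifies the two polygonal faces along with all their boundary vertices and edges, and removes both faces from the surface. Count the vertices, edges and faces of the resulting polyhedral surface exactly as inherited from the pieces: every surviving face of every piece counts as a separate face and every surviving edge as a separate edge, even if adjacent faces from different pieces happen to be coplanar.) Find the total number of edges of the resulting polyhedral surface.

An octagonal antiprism: V=16, E=32, F=18.
Attach a pentagonal antiprism (V=10, E=20, F=12) along a 3-gon: merge 3 vertices and 3 edges, delete both glued faces → V=23, E=49, F=28.
Check: V − E + F = 23 − 49 + 28 = 2.

49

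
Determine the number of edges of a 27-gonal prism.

81

A prism on an n-gon has two n-gon bases and n rectangular sides: V = 2·27 = 54, E = 3·27 = 81, F = 27 + 2 = 29.
Check: V − E + F = 54 − 81 + 29 = 2.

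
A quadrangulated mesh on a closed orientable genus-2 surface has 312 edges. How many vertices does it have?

154

χ = 2 − 2·2 = -2, and every face is a square so 4F = 2E.
F = 2E/4 = 156. Then V = -2 + E − F = -2 + 312 − 156 = 154.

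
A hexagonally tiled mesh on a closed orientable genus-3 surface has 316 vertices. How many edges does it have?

480

χ = 2 − 2·3 = -4, and every face is a hexagon so 6F = 2E.
V − E + F = -4 with E = 6F/2 gives 316 − (6/2 − 1)·F = -4, so F = 160 and E = 480.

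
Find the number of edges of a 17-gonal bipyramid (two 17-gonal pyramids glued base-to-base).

A bipyramid over an n-gon has 2n triangular faces and n + 2 vertices: V = 17 + 2 = 19, E = 3·17 = 51, F = 2·17 = 34.

51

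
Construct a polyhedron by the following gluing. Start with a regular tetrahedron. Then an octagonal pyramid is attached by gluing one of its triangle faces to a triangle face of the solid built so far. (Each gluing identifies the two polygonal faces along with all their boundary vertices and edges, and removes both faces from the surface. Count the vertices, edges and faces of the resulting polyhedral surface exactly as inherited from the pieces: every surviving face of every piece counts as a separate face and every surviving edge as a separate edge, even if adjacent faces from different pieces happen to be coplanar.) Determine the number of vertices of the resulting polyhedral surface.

10

A regular tetrahedron: V=4, E=6, F=4.
Attach an octagonal pyramid (V=9, E=16, F=9) along a 3-gon: merge 3 vertices and 3 edges, delete both glued faces → V=10, E=19, F=11.
Check: V − E + F = 10 − 19 + 11 = 2.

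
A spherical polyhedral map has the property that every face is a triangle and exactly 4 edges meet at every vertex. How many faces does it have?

8

Each face has 3 edges and each edge borders two faces, so 2E = 3F.
Each vertex has degree 4, so 4V = 2E and hence V = 3F/4.
Euler: V − E + F = 2 ⇒ (3F/4) − (3F/2) + F = 2.
Multiply by 8: (6 − 12 + 8)F = 16, i.e. 2F = 16.
So F = 8, E = 3·8/2 = 12, V = 3·8/4 = 6.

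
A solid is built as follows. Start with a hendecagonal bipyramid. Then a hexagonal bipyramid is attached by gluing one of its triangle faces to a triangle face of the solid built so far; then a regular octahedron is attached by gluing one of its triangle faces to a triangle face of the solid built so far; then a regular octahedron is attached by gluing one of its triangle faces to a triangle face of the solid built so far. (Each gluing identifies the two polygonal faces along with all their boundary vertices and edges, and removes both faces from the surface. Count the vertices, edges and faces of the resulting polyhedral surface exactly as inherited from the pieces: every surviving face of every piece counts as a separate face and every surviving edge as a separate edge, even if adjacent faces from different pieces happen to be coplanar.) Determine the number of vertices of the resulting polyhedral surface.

A hendecagonal bipyramid: V=13, E=33, F=22.
Attach a hexagonal bipyramid (V=8, E=18, F=12) along a 3-gon: merge 3 vertices and 3 edges, delete both glued faces → V=18, E=48, F=32.
Attach a regular octahedron (V=6, E=12, F=8) along a 3-gon: merge 3 vertices and 3 edges, delete both glued faces → V=21, E=57, F=38.
Attach a regular octahedron (V=6, E=12, F=8) along a 3-gon: merge 3 vertices and 3 edges, delete both glued faces → V=24, E=66, F=44.
Check: V − E + F = 24 − 66 + 44 = 2.

24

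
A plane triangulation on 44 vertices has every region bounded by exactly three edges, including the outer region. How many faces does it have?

84

In a plane triangulation 3F = 2E and V − E + F = 2, so F = 2V − 4 = 2·44 − 4 = 84.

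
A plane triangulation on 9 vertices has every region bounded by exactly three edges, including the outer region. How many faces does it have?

14

In a plane triangulation 3F = 2E and V − E + F = 2, so F = 2V − 4 = 2·9 − 4 = 14.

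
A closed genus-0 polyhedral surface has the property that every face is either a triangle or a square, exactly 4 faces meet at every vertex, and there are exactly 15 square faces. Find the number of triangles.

8

Let x be the number of triangles; then F = 15 + x.
Edge–face incidences: 2E = 4·15 + 3·x = 60 + 3x.
Every vertex has degree 4, so 4V = 2E.
Euler: V − E + F = 2 ⇒ (2E)/4 − E + (15 + x) = 2.
Multiply by 8: 2·(2E) − 4·(2E) + 8·(15 + x) = 16, i.e. 120 + 8x − 2·(60 + 3x) = 16.
Collecting terms: 2x = 16, so x = 8.
Then 2E = 60 + 3·8 = 84, so E = 42, V = 2E/4 = 21, F = 15 + 8 = 23.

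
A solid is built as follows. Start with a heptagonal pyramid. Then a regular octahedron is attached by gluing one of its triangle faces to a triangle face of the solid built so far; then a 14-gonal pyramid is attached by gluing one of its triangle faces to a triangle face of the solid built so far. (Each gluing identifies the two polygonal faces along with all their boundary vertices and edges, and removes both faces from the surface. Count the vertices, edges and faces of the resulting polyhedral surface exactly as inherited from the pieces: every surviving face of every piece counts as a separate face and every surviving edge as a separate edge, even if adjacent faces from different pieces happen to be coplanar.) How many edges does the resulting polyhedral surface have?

48

A heptagonal pyramid: V=8, E=14, F=8.
Attach a regular octahedron (V=6, E=12, F=8) along a 3-gon: merge 3 vertices and 3 edges, delete both glued faces → V=11, E=23, F=14.
Attach a 14-gonal pyramid (V=15, E=28, F=15) along a 3-gon: merge 3 vertices and 3 edges, delete both glued faces → V=23, E=48, F=27.
Check: V − E + F = 23 − 48 + 27 = 2.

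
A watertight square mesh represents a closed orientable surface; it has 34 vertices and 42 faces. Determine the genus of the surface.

Every face is a square, so 2E = 4·42 = 168, giving E = 84.
χ = V − E + F = 34 − 84 + 42 = -8.
For a closed orientable surface χ = 2 − 2g, so g = (2 − (-8))/2 = 5.

5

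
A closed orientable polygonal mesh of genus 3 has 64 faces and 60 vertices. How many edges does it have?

128

For a closed orientable surface of genus 3, χ = 2 − 2·3 = -4.
E = V + F − (-4) = 60 + 64 − (-4) = 128.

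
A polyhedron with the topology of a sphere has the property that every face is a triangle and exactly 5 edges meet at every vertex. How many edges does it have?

Each face has 3 edges and each edge borders two faces, so 2E = 3F.
Each vertex has degree 5, so 5V = 2E and hence V = 3F/5.
Euler: V − E + F = 2 ⇒ (3F/5) − (3F/2) + F = 2.
Multiply by 10: (6 − 15 + 10)F = 20, i.e. 1F = 20.
So F = 20, E = 3·20/2 = 30, V = 3·20/5 = 12.

30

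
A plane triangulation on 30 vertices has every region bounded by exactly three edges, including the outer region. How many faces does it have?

In a plane triangulation 3F = 2E and V − E + F = 2, so F = 2V − 4 = 2·30 − 4 = 56.

56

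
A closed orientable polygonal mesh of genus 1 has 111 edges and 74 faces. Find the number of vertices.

37

For a closed orientable surface of genus 1, χ = 2 − 2·1 = 0.
V = 0 + E − F = 0 + 111 − 74 = 37.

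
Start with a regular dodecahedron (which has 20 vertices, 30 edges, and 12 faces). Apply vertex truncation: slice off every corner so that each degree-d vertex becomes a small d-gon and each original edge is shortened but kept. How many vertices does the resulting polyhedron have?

Truncation replaces each original edge-end by a new vertex, so V′ = 2E = 60.
Each original edge survives, and each old vertex of degree d contributes d new edges; summing degrees gives Σd = 2E, so E′ = E + 2E = 3E = 90.
Each original face survives and each original vertex becomes one new face: F′ = F + V = 32.

60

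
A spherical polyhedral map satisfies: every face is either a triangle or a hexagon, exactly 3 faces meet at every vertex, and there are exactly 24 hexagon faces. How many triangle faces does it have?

4

Let x be the number of triangles; then F = 24 + x.
Edge–face incidences: 2E = 6·24 + 3·x = 144 + 3x.
Every vertex has degree 3, so 3V = 2E.
Euler: V − E + F = 2 ⇒ (2E)/3 − E + (24 + x) = 2.
Multiply by 6: 2·(2E) − 3·(2E) + 6·(24 + x) = 12, i.e. 144 + 6x − (144 + 3x) = 12.
Collecting terms: 3x = 12, so x = 4.
Then 2E = 144 + 3·4 = 156, so E = 78, V = 2E/3 = 52, F = 24 + 4 = 28.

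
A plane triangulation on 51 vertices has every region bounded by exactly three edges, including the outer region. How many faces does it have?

98

In a plane triangulation 3F = 2E and V − E + F = 2, so F = 2V − 4 = 2·51 − 4 = 98.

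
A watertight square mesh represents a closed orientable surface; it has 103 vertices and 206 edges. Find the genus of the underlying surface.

Every face is a square and each edge borders two faces, so 4F = 2·206, giving F = 103.
χ = V − E + F = 103 − 206 + 103 = 0.
For a closed orientable surface χ = 2 − 2g, so g = (2 − (0))/2 = 1.

1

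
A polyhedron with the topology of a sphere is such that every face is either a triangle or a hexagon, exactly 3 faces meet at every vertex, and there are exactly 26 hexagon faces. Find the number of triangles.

Let x be the number of triangles; then F = 26 + x.
Edge–face incidences: 2E = 6·26 + 3·x = 156 + 3x.
Every vertex has degree 3, so 3V = 2E.
Euler: V − E + F = 2 ⇒ (2E)/3 − E + (26 + x) = 2.
Multiply by 6: 2·(2E) − 3·(2E) + 6·(26 + x) = 12, i.e. 156 + 6x − (156 + 3x) = 12.
Collecting terms: 3x = 12, so x = 4.
Then 2E = 156 + 3·4 = 168, so E = 84, V = 2E/3 = 56, F = 26 + 4 = 30.

4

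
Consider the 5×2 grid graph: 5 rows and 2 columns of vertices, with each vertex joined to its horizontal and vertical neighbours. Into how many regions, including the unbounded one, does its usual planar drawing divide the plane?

5

The grid has V = 5·2 = 10 vertices and E = 5·1 + 2·4 = 13 edges.
F = 2 − V + E = 2 − 10 + 13 = 5.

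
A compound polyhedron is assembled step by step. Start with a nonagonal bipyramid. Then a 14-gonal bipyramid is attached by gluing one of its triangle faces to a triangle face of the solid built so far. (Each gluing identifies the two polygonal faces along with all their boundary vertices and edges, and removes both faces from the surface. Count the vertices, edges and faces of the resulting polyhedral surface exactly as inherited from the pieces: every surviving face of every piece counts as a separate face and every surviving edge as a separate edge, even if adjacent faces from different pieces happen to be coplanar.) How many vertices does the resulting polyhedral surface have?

A nonagonal bipyramid: V=11, E=27, F=18.
Attach a 14-gonal bipyramid (V=16, E=42, F=28) along a 3-gon: merge 3 vertices and 3 edges, delete both glued faces → V=24, E=66, F=44.
Check: V − E + F = 24 − 66 + 44 = 2.

24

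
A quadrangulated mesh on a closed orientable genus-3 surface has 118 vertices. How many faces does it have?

χ = 2 − 2·3 = -4, and every face is a square so 4F = 2E.
V − E + F = -4 with E = 4F/2 gives 118 − (4/2 − 1)·F = -4, so F = 122 and E = 244.

122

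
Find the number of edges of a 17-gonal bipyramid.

A bipyramid over an n-gon has 2n triangular faces and n + 2 vertices: V = 17 + 2 = 19, E = 3·17 = 51, F = 2·17 = 34.

51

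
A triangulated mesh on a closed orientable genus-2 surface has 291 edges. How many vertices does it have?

χ = 2 − 2·2 = -2, and every face is a triangle so 3F = 2E.
F = 2E/3 = 194. Then V = -2 + E − F = -2 + 291 − 194 = 95.

95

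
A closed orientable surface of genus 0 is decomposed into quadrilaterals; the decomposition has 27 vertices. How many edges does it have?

50

χ = 2 − 2·0 = 2, and every face is a square so 4F = 2E.
V − E + F = 2 with E = 4F/2 gives 27 − (4/2 − 1)·F = 2, so F = 25 and E = 50.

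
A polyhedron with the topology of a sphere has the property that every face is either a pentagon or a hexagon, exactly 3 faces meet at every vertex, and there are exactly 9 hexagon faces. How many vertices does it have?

38

Let x be the number of pentagons; then F = 9 + x.
Edge–face incidences: 2E = 6·9 + 5·x = 54 + 5x.
Every vertex has degree 3, so 3V = 2E.
Euler: V − E + F = 2 ⇒ (2E)/3 − E + (9 + x) = 2.
Multiply by 6: 2·(2E) − 3·(2E) + 6·(9 + x) = 12, i.e. 54 + 6x − (54 + 5x) = 12.
Collecting terms: x = 12.
Then 2E = 54 + 5·12 = 114, so E = 57, V = 2E/3 = 38, F = 9 + 12 = 21.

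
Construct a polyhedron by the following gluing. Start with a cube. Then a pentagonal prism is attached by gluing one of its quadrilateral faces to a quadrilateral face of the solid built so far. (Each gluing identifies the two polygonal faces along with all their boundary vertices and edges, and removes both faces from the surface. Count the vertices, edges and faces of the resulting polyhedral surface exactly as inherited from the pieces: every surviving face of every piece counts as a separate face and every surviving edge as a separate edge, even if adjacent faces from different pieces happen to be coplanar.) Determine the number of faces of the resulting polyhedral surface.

11

A cube: V=8, E=12, F=6.
Attach a pentagonal prism (V=10, E=15, F=7) along a 4-gon: merge 4 vertices and 4 edges, delete both glued faces → V=14, E=23, F=11.
Check: V − E + F = 14 − 23 + 11 = 2.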